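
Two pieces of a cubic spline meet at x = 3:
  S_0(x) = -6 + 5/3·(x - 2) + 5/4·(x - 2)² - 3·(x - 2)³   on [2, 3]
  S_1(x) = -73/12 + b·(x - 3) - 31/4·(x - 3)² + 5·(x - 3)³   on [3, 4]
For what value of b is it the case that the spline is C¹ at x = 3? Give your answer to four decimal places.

-4.8333

S_0'(x) = 5/3 + 5/2·(x - 2) - 9·(x - 2)², so S_0'(3) = -29/6. On the right, S_1'(3) = b, so b = -29/6.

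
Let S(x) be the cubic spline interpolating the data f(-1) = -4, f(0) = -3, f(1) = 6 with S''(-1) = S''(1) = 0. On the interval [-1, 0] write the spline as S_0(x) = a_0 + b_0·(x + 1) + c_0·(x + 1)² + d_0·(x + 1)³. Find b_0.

With M_i denoting the second derivative at x_i, h_i = 1, 1, and Δ_i = (y_(i+1) − y_i)/h_i = 1, 9:
  1·M_0 + 4·M_1 + 1·M_2 = 6(Δ_1 - Δ_0) = 48
Natural end conditions: M_0 = M_2 = 0.
Forward elimination and back-substitution give M_0 = 0, M_1 = 12, M_2 = 0.
On [-1, 0], with S_0(x) = a_0 + b_0·(x + 1) + c_0·(x + 1)² + d_0·(x + 1)³: c_0 = M_0/2 = 0, d_0 = (M_1 - M_0)/(6h_0) = 2, b_0 = Δ_0 - h_0(2M_0 + M_1)/6 = -1.

-1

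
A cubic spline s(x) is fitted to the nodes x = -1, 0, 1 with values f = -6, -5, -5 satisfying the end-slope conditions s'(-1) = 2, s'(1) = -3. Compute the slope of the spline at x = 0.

Let σ_i = s''(x_i). Step sizes h_i = 1, 1; slopes of the chords Δ_i = (y_(i+1) - y_i)/h_i = 1, 0.
  1·σ_0 + 4·σ_1 + 1·σ_2 = 6(Δ_1 - Δ_0) = -6
Clamped end conditions give two more equations: 2h_0·σ_0 + h_0·σ_1 = 6(Δ_0 - s'(-1)) = -6 and h_1·σ_1 + 2h_1·σ_2 = 6(s'(1) - Δ_1) = -18.
Hence σ_0 = -4, σ_1 = 2, σ_2 = -10.
On [0, 1], s'(x) = b_1 + 2c_1·x + 3d_1·x² with b_1 = Δ_1 - h_1(2σ_1 + σ_2)/6 = 1, c_1 = σ_1/2 = 1, d_1 = (σ_2 - σ_1)/(6h_1) = -2. So s'(0) = 1.

1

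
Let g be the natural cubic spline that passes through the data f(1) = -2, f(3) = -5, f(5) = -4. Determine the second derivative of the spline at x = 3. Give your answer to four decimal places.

1.5000

Write M_i for g''(x_i). With h_i = 2, 2 and divided differences Δ_i = -3/2, 1/2, the continuity of g' gives the tridiagonal system
  2·M_0 + 8·M_1 + 2·M_2 = 6(Δ_1 - Δ_0) = 12
Natural end conditions: M_0 = M_2 = 0.
Solving: M_0 = 0, M_1 = 3/2, M_2 = 0.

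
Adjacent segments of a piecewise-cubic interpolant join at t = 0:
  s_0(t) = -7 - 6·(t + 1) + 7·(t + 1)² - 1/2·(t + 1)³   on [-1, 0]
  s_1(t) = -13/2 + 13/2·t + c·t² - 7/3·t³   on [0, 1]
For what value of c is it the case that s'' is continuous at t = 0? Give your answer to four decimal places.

5.5000

s_0''(t) = 14 - 3·(t + 1), so s_0''(0) = 11. On the right, s_1''(0) = 2c, so c = 11/2.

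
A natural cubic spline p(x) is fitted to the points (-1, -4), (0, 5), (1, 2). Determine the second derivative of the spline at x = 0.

-18

Put M_i = p'' at the i-th knot. Here h = (1, 1) and Δ = (9, -3), so the interior equations h_(i-1)·M_(i-1) + 2(h_(i-1)+h_i)·M_i + h_i·M_(i+1) = 6(Δ_i − Δ_(i-1)) read
  1·M_0 + 4·M_1 + 1·M_2 = 6(Δ_1 - Δ_0) = -72
Natural end conditions: M_0 = M_2 = 0.
Hence M_0 = 0, M_1 = -18, M_2 = 0.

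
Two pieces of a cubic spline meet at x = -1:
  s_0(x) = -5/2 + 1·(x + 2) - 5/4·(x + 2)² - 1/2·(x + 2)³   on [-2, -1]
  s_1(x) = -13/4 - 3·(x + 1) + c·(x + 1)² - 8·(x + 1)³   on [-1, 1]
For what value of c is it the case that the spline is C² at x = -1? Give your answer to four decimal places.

-2.7500

s_0''(x) = -5/2 - 3·(x + 2), so s_0''(-1) = -11/2. On the right, s_1''(-1) = 2c, so c = -11/4.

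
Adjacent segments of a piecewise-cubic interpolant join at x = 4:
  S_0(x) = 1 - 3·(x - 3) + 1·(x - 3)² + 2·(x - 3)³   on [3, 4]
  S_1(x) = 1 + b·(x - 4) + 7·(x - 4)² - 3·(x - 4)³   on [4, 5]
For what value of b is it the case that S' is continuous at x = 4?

S_0'(x) = -3 + 2·(x - 3) + 6·(x - 3)², so S_0'(4) = 5. On the right, S_1'(4) = b, so b = 5.

5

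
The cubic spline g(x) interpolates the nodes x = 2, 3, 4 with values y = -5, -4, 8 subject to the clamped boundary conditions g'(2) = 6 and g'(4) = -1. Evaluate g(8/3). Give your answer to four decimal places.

Put m_i = g'' at the i-th knot. Here h = (1, 1) and Δ = (1, 12), so the interior equations h_(i-1)·m_(i-1) + 2(h_(i-1)+h_i)·m_i + h_i·m_(i+1) = 6(Δ_i − Δ_(i-1)) read
  1·m_0 + 4·m_1 + 1·m_2 = 6(Δ_1 - Δ_0) = 66
Clamped end conditions give two more equations: 2h_0·m_0 + h_0·m_1 = 6(Δ_0 - g'(2)) = -30 and h_1·m_1 + 2h_1·m_2 = 6(g'(4) - Δ_1) = -78.
Solving the tridiagonal system: m_0 = -35, m_1 = 40, m_2 = -59.
On [2, 3], g(x) = -5 + 6·(x - 2) - 35/2·(x - 2)² + 25/2·(x - 2)³.
With (x - 2) = 2/3: g(8/3) = -137/27.

-5.0741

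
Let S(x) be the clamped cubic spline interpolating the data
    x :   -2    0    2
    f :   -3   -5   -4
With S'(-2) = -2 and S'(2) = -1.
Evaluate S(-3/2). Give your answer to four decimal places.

Put σ_i = S'' at the i-th knot. Here h = (2, 2) and Δ = (-1, 1/2), so the interior equations h_(i-1)·σ_(i-1) + 2(h_(i-1)+h_i)·σ_i + h_i·σ_(i+1) = 6(Δ_i − Δ_(i-1)) read
  2·σ_0 + 8·σ_1 + 2·σ_2 = 6(Δ_1 - Δ_0) = 9
Clamped end conditions give two more equations: 2h_0·σ_0 + h_0·σ_1 = 6(Δ_0 - S'(-2)) = 6 and h_1·σ_1 + 2h_1·σ_2 = 6(S'(2) - Δ_1) = -9.
Forward elimination and back-substitution give σ_0 = 5/8, σ_1 = 7/4, σ_2 = -25/8.
On [-2, 0], S(x) = -3 - 2·(x + 2) + 5/16·(x + 2)² + 3/32·(x + 2)³.
With (x + 2) = 1/2: S(-3/2) = -1001/256.

-3.9102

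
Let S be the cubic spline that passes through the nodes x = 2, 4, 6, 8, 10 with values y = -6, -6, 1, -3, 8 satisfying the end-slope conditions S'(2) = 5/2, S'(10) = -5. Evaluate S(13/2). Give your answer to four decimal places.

-0.1080

Write M_i for S''(x_i). With h_i = 2, 2, 2, 2 and divided differences Δ_i = 0, 7/2, -2, 11/2, the continuity of S' gives the tridiagonal system
  2·M_0 + 8·M_1 + 2·M_2 = 6(Δ_1 - Δ_0) = 21
  2·M_1 + 8·M_2 + 2·M_3 = 6(Δ_2 - Δ_1) = -33
  2·M_2 + 8·M_3 + 2·M_4 = 6(Δ_3 - Δ_2) = 45
Clamped end conditions give two more equations: 2h_0·M_0 + h_0·M_1 = 6(Δ_0 - S'(2)) = -15 and h_3·M_3 + 2h_3·M_4 = 6(S'(10) - Δ_3) = -63.
Solving: M_0 = -795/112, M_1 = 375/56, M_2 = -147/16, M_3 = 759/56, M_4 = -2523/112.
On [6, 8], S(x) = 1 - 11/28·(x - 6) - 147/32·(x - 6)² + 849/448·(x - 6)³.
With (x - 6) = 1/2: S(13/2) = -387/3584.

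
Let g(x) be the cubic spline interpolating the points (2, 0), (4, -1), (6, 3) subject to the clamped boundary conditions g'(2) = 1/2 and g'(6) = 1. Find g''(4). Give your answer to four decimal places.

With σ_i denoting the second derivative at x_i, h_i = 2, 2, and Δ_i = (y_(i+1) − y_i)/h_i = -1/2, 2:
  2·σ_0 + 8·σ_1 + 2·σ_2 = 6(Δ_1 - Δ_0) = 15
Clamped end conditions give two more equations: 2h_0·σ_0 + h_0·σ_1 = 6(Δ_0 - g'(2)) = -6 and h_1·σ_1 + 2h_1·σ_2 = 6(g'(6) - Δ_1) = -6.
Solving: σ_0 = -13/4, σ_1 = 7/2, σ_2 = -13/4.

3.5000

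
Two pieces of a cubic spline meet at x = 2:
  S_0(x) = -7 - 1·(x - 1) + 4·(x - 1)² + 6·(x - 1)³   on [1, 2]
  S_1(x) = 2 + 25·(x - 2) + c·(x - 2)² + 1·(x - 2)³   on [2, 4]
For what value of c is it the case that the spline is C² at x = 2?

S_0''(x) = 8 + 36·(x - 1), so S_0''(2) = 44. On the right, S_1''(2) = 2c, so c = 22.

22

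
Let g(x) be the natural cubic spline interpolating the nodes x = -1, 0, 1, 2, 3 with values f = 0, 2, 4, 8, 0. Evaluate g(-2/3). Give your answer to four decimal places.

Write σ_i for g''(x_i). With h_i = 1, 1, 1, 1 and divided differences Δ_i = 2, 2, 4, -8, the continuity of g' gives the tridiagonal system
  1·σ_0 + 4·σ_1 + 1·σ_2 = 6(Δ_1 - Δ_0) = 0
  1·σ_1 + 4·σ_2 + 1·σ_3 = 6(Δ_2 - Δ_1) = 12
  1·σ_2 + 4·σ_3 + 1·σ_4 = 6(Δ_3 - Δ_2) = -72
Natural end conditions: σ_0 = σ_4 = 0.
Solving: σ_0 = 0, σ_1 = -15/7, σ_2 = 60/7, σ_3 = -141/7, σ_4 = 0.
On [-1, 0], g(x) = 0 + 33/14·(x + 1) + 0·(x + 1)² - 5/14·(x + 1)³.
With (x + 1) = 1/3: g(-2/3) = 146/189.

0.7725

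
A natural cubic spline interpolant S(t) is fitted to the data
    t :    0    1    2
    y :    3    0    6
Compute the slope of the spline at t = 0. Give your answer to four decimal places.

-5.2500

Let M_i = S''(x_i). Step sizes h_i = 1, 1; slopes of the chords Δ_i = (y_(i+1) - y_i)/h_i = -3, 6.
  1·M_0 + 4·M_1 + 1·M_2 = 6(Δ_1 - Δ_0) = 54
Natural end conditions: M_0 = M_2 = 0.
Hence M_0 = 0, M_1 = 27/2, M_2 = 0.
On [0, 1], S'(t) = b_0 + 2c_0·t + 3d_0·t² with b_0 = Δ_0 - h_0(2M_0 + M_1)/6 = -21/4, c_0 = M_0/2 = 0, d_0 = (M_1 - M_0)/(6h_0) = 9/4. So S'(0) = -21/4.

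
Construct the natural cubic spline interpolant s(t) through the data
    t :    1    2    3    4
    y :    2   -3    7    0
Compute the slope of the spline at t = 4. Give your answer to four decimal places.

Let M_i = s''(x_i). Step sizes h_i = 1, 1, 1; slopes of the chords Δ_i = (y_(i+1) - y_i)/h_i = -5, 10, -7.
  1·M_0 + 4·M_1 + 1·M_2 = 6(Δ_1 - Δ_0) = 90
  1·M_1 + 4·M_2 + 1·M_3 = 6(Δ_2 - Δ_1) = -102
Natural end conditions: M_0 = M_3 = 0.
Solving: M_0 = 0, M_1 = 154/5, M_2 = -166/5, M_3 = 0.
On [3, 4], s'(t) = b_2 + 2c_2·(t - 3) + 3d_2·(t - 3)² with b_2 = Δ_2 - h_2(2M_2 + M_3)/6 = 61/15, c_2 = M_2/2 = -83/5, d_2 = (M_3 - M_2)/(6h_2) = 83/15. So s'(4) = -188/15.

-12.5333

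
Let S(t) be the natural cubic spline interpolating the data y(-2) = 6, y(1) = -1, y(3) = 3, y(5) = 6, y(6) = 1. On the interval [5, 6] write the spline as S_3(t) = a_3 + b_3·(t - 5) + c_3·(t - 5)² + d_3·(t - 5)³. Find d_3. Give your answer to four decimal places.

With σ_i denoting the second derivative at x_i, h_i = 3, 2, 2, 1, and Δ_i = (y_(i+1) − y_i)/h_i = -7/3, 2, 3/2, -5:
  3·σ_0 + 10·σ_1 + 2·σ_2 = 6(Δ_1 - Δ_0) = 26
  2·σ_1 + 8·σ_2 + 2·σ_3 = 6(Δ_2 - Δ_1) = -3
  2·σ_2 + 6·σ_3 + 1·σ_4 = 6(Δ_3 - Δ_2) = -39
Natural end conditions: σ_0 = σ_4 = 0.
Solving: σ_0 = 0, σ_1 = 32/13, σ_2 = 9/13, σ_3 = -175/26, σ_4 = 0.
On [5, 6], with S_3(t) = a_3 + b_3·(t - 5) + c_3·(t - 5)² + d_3·(t - 5)³: c_3 = σ_3/2 = -175/52, d_3 = (σ_4 - σ_3)/(6h_3) = 175/156, b_3 = Δ_3 - h_3(2σ_3 + σ_4)/6 = -215/78.

1.1218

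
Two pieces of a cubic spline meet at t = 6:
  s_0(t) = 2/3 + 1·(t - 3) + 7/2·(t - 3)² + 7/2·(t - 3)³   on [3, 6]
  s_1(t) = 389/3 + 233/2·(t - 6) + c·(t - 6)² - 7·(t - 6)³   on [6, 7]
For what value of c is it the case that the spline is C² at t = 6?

s_0''(t) = 7 + 21·(t - 3), so s_0''(6) = 70. On the right, s_1''(6) = 2c, so c = 35.

35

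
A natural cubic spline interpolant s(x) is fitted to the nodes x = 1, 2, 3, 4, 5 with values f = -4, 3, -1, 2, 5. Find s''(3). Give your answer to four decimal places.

Let M_i = s''(x_i). Step sizes h_i = 1, 1, 1, 1; slopes of the chords Δ_i = (y_(i+1) - y_i)/h_i = 7, -4, 3, 3.
  1·M_0 + 4·M_1 + 1·M_2 = 6(Δ_1 - Δ_0) = -66
  1·M_1 + 4·M_2 + 1·M_3 = 6(Δ_2 - Δ_1) = 42
  1·M_2 + 4·M_3 + 1·M_4 = 6(Δ_3 - Δ_2) = 0
Natural end conditions: M_0 = M_4 = 0.
Hence M_0 = 0, M_1 = -579/28, M_2 = 117/7, M_3 = -117/28, M_4 = 0.

16.7143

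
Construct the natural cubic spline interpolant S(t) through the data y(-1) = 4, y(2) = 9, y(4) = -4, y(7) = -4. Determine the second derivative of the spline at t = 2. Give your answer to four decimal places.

-5.9167

Write σ_i for S''(x_i). With h_i = 3, 2, 3 and divided differences Δ_i = 5/3, -13/2, 0, the continuity of S' gives the tridiagonal system
  3·σ_0 + 10·σ_1 + 2·σ_2 = 6(Δ_1 - Δ_0) = -49
  2·σ_1 + 10·σ_2 + 3·σ_3 = 6(Δ_2 - Δ_1) = 39
Natural end conditions: σ_0 = σ_3 = 0.
Solving the tridiagonal system: σ_0 = 0, σ_1 = -71/12, σ_2 = 61/12, σ_3 = 0.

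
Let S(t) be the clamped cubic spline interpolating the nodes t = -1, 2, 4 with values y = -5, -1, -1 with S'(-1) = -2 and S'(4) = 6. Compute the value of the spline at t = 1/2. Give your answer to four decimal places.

With σ_i denoting the second derivative at x_i, h_i = 3, 2, and Δ_i = (y_(i+1) − y_i)/h_i = 4/3, 0:
  3·σ_0 + 10·σ_1 + 2·σ_2 = 6(Δ_1 - Δ_0) = -8
Clamped end conditions give two more equations: 2h_0·σ_0 + h_0·σ_1 = 6(Δ_0 - S'(-1)) = 20 and h_1·σ_1 + 2h_1·σ_2 = 6(S'(4) - Δ_1) = 36.
Hence σ_0 = 86/15, σ_1 = -24/5, σ_2 = 57/5.
On [-1, 2], S(t) = -5 - 2·(t + 1) + 43/15·(t + 1)² - 79/135·(t + 1)³.
With (t + 1) = 3/2: S(1/2) = -141/40.

-3.5250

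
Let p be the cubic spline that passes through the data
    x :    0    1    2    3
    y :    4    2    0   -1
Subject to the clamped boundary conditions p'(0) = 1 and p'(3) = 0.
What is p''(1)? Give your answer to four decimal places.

2.5333

Put M_i = p'' at the i-th knot. Here h = (1, 1, 1) and Δ = (-2, -2, -1), so the interior equations h_(i-1)·M_(i-1) + 2(h_(i-1)+h_i)·M_i + h_i·M_(i+1) = 6(Δ_i − Δ_(i-1)) read
  1·M_0 + 4·M_1 + 1·M_2 = 6(Δ_1 - Δ_0) = 0
  1·M_1 + 4·M_2 + 1·M_3 = 6(Δ_2 - Δ_1) = 6
Clamped end conditions give two more equations: 2h_0·M_0 + h_0·M_1 = 6(Δ_0 - p'(0)) = -18 and h_2·M_2 + 2h_2·M_3 = 6(p'(3) - Δ_2) = 6.
Solving: M_0 = -154/15, M_1 = 38/15, M_2 = 2/15, M_3 = 44/15.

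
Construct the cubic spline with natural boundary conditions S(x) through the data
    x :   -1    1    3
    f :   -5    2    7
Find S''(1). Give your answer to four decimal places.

-0.7500

With σ_i denoting the second derivative at x_i, h_i = 2, 2, and Δ_i = (y_(i+1) − y_i)/h_i = 7/2, 5/2:
  2·σ_0 + 8·σ_1 + 2·σ_2 = 6(Δ_1 - Δ_0) = -6
Natural end conditions: σ_0 = σ_2 = 0.
Solving the tridiagonal system: σ_0 = 0, σ_1 = -3/4, σ_2 = 0.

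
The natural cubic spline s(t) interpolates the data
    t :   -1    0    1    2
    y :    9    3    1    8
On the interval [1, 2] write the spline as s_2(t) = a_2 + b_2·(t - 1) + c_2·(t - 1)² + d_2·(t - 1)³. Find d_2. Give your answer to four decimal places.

Put σ_i = s'' at the i-th knot. Here h = (1, 1, 1) and Δ = (-6, -2, 7), so the interior equations h_(i-1)·σ_(i-1) + 2(h_(i-1)+h_i)·σ_i + h_i·σ_(i+1) = 6(Δ_i − Δ_(i-1)) read
  1·σ_0 + 4·σ_1 + 1·σ_2 = 6(Δ_1 - Δ_0) = 24
  1·σ_1 + 4·σ_2 + 1·σ_3 = 6(Δ_2 - Δ_1) = 54
Natural end conditions: σ_0 = σ_3 = 0.
Solving: σ_0 = 0, σ_1 = 14/5, σ_2 = 64/5, σ_3 = 0.
On [1, 2], with s_2(t) = a_2 + b_2·(t - 1) + c_2·(t - 1)² + d_2·(t - 1)³: c_2 = σ_2/2 = 32/5, d_2 = (σ_3 - σ_2)/(6h_2) = -32/15, b_2 = Δ_2 - h_2(2σ_2 + σ_3)/6 = 41/15.

-2.1333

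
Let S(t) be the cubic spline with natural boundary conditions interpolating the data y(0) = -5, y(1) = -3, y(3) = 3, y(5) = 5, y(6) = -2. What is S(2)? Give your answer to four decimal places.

-0.3000

Write M_i for S''(x_i). With h_i = 1, 2, 2, 1 and divided differences Δ_i = 2, 3, 1, -7, the continuity of S' gives the tridiagonal system
  1·M_0 + 6·M_1 + 2·M_2 = 6(Δ_1 - Δ_0) = 6
  2·M_1 + 8·M_2 + 2·M_3 = 6(Δ_2 - Δ_1) = -12
  2·M_2 + 6·M_3 + 1·M_4 = 6(Δ_3 - Δ_2) = -48
Natural end conditions: M_0 = M_4 = 0.
Hence M_0 = 0, M_1 = 9/10, M_2 = 3/10, M_3 = -81/10, M_4 = 0.
On [1, 3], S(t) = -3 + 23/10·(t - 1) + 9/20·(t - 1)² - 1/20·(t - 1)³.
With (t - 1) = 1: S(2) = -3/10.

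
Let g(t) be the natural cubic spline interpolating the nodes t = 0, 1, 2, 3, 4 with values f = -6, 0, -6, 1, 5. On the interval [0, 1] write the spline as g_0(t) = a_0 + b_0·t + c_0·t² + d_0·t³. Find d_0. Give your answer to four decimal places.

-4.1964

Put σ_i = g'' at the i-th knot. Here h = (1, 1, 1, 1) and Δ = (6, -6, 7, 4), so the interior equations h_(i-1)·σ_(i-1) + 2(h_(i-1)+h_i)·σ_i + h_i·σ_(i+1) = 6(Δ_i − Δ_(i-1)) read
  1·σ_0 + 4·σ_1 + 1·σ_2 = 6(Δ_1 - Δ_0) = -72
  1·σ_1 + 4·σ_2 + 1·σ_3 = 6(Δ_2 - Δ_1) = 78
  1·σ_2 + 4·σ_3 + 1·σ_4 = 6(Δ_3 - Δ_2) = -18
Natural end conditions: σ_0 = σ_4 = 0.
Forward elimination and back-substitution give σ_0 = 0, σ_1 = -705/28, σ_2 = 201/7, σ_3 = -327/28, σ_4 = 0.
On [0, 1], with g_0(t) = a_0 + b_0·t + c_0·t² + d_0·t³: c_0 = σ_0/2 = 0, d_0 = (σ_1 - σ_0)/(6h_0) = -235/56, b_0 = Δ_0 - h_0(2σ_0 + σ_1)/6 = 571/56.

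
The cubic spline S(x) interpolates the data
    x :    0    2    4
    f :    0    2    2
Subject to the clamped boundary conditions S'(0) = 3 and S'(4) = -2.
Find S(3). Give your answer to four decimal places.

With σ_i denoting the second derivative at x_i, h_i = 2, 2, and Δ_i = (y_(i+1) − y_i)/h_i = 1, 0:
  2·σ_0 + 8·σ_1 + 2·σ_2 = 6(Δ_1 - Δ_0) = -6
Clamped end conditions give two more equations: 2h_0·σ_0 + h_0·σ_1 = 6(Δ_0 - S'(0)) = -12 and h_1·σ_1 + 2h_1·σ_2 = 6(S'(4) - Δ_1) = -12.
Forward elimination and back-substitution give σ_0 = -7/2, σ_1 = 1, σ_2 = -7/2.
On [2, 4], S(x) = 2 + 1/2·(x - 2) + 1/2·(x - 2)² - 3/8·(x - 2)³.
With (x - 2) = 1: S(3) = 21/8.

2.6250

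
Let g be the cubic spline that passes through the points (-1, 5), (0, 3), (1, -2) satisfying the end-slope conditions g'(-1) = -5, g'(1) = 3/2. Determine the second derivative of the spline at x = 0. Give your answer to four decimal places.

Put M_i = g'' at the i-th knot. Here h = (1, 1) and Δ = (-2, -5), so the interior equations h_(i-1)·M_(i-1) + 2(h_(i-1)+h_i)·M_i + h_i·M_(i+1) = 6(Δ_i − Δ_(i-1)) read
  1·M_0 + 4·M_1 + 1·M_2 = 6(Δ_1 - Δ_0) = -18
Clamped end conditions give two more equations: 2h_0·M_0 + h_0·M_1 = 6(Δ_0 - g'(-1)) = 18 and h_1·M_1 + 2h_1·M_2 = 6(g'(1) - Δ_1) = 39.
Hence M_0 = 67/4, M_1 = -31/2, M_2 = 109/4.

-15.5000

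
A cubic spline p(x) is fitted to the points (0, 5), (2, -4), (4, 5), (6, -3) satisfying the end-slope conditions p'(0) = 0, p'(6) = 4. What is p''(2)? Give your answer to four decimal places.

13.8333

Put M_i = p'' at the i-th knot. Here h = (2, 2, 2) and Δ = (-9/2, 9/2, -4), so the interior equations h_(i-1)·M_(i-1) + 2(h_(i-1)+h_i)·M_i + h_i·M_(i+1) = 6(Δ_i − Δ_(i-1)) read
  2·M_0 + 8·M_1 + 2·M_2 = 6(Δ_1 - Δ_0) = 54
  2·M_1 + 8·M_2 + 2·M_3 = 6(Δ_2 - Δ_1) = -51
Clamped end conditions give two more equations: 2h_0·M_0 + h_0·M_1 = 6(Δ_0 - p'(0)) = -27 and h_2·M_2 + 2h_2·M_3 = 6(p'(6) - Δ_2) = 48.
Forward elimination and back-substitution give M_0 = -41/3, M_1 = 83/6, M_2 = -44/3, M_3 = 58/3.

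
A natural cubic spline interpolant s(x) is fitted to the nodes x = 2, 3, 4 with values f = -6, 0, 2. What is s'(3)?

4

Write M_i for s''(x_i). With h_i = 1, 1 and divided differences Δ_i = 6, 2, the continuity of s' gives the tridiagonal system
  1·M_0 + 4·M_1 + 1·M_2 = 6(Δ_1 - Δ_0) = -24
Natural end conditions: M_0 = M_2 = 0.
Forward elimination and back-substitution give M_0 = 0, M_1 = -6, M_2 = 0.
On [3, 4], s'(x) = b_1 + 2c_1·(x - 3) + 3d_1·(x - 3)² with b_1 = Δ_1 - h_1(2M_1 + M_2)/6 = 4, c_1 = M_1/2 = -3, d_1 = (M_2 - M_1)/(6h_1) = 1. So s'(3) = 4.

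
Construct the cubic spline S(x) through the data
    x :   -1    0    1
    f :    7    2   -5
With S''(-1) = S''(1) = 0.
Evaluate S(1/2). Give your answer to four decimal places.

With M_i denoting the second derivative at x_i, h_i = 1, 1, and Δ_i = (y_(i+1) − y_i)/h_i = -5, -7:
  1·M_0 + 4·M_1 + 1·M_2 = 6(Δ_1 - Δ_0) = -12
Natural end conditions: M_0 = M_2 = 0.
Hence M_0 = 0, M_1 = -3, M_2 = 0.
On [0, 1], S(x) = 2 - 6·x - 3/2·x² + 1/2·x³.
With x = 1/2: S(1/2) = -21/16.

-1.3125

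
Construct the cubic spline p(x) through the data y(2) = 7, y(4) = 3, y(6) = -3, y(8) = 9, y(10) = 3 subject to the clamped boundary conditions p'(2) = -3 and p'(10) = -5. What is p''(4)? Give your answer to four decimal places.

Put M_i = p'' at the i-th knot. Here h = (2, 2, 2, 2) and Δ = (-2, -3, 6, -3), so the interior equations h_(i-1)·M_(i-1) + 2(h_(i-1)+h_i)·M_i + h_i·M_(i+1) = 6(Δ_i − Δ_(i-1)) read
  2·M_0 + 8·M_1 + 2·M_2 = 6(Δ_1 - Δ_0) = -6
  2·M_1 + 8·M_2 + 2·M_3 = 6(Δ_2 - Δ_1) = 54
  2·M_2 + 8·M_3 + 2·M_4 = 6(Δ_3 - Δ_2) = -54
Clamped end conditions give two more equations: 2h_0·M_0 + h_0·M_1 = 6(Δ_0 - p'(2)) = 6 and h_3·M_3 + 2h_3·M_4 = 6(p'(10) - Δ_3) = -12.
Hence M_0 = 101/28, M_1 = -59/14, M_2 = 41/4, M_3 = -137/14, M_4 = 53/28.

-4.2143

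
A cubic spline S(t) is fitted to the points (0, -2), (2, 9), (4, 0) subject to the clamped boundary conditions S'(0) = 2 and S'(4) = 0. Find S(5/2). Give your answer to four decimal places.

7.6641

Let σ_i = S''(x_i). Step sizes h_i = 2, 2; slopes of the chords Δ_i = (y_(i+1) - y_i)/h_i = 11/2, -9/2.
  2·σ_0 + 8·σ_1 + 2·σ_2 = 6(Δ_1 - Δ_0) = -60
Clamped end conditions give two more equations: 2h_0·σ_0 + h_0·σ_1 = 6(Δ_0 - S'(0)) = 21 and h_1·σ_1 + 2h_1·σ_2 = 6(S'(4) - Δ_1) = 27.
Solving the tridiagonal system: σ_0 = 49/4, σ_1 = -14, σ_2 = 55/4.
On [2, 4], S(t) = 9 + 1/4·(t - 2) - 7·(t - 2)² + 37/16·(t - 2)³.
With (t - 2) = 1/2: S(5/2) = 981/128.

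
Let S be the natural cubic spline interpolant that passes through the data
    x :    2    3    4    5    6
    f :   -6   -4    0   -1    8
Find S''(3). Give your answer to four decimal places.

With m_i denoting the second derivative at x_i, h_i = 1, 1, 1, 1, and Δ_i = (y_(i+1) − y_i)/h_i = 2, 4, -1, 9:
  1·m_0 + 4·m_1 + 1·m_2 = 6(Δ_1 - Δ_0) = 12
  1·m_1 + 4·m_2 + 1·m_3 = 6(Δ_2 - Δ_1) = -30
  1·m_2 + 4·m_3 + 1·m_4 = 6(Δ_3 - Δ_2) = 60
Natural end conditions: m_0 = m_4 = 0.
Hence m_0 = 0, m_1 = 45/7, m_2 = -96/7, m_3 = 129/7, m_4 = 0.

6.4286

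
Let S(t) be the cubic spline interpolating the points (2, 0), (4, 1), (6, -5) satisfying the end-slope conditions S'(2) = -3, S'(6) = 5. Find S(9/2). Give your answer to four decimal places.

-1.0742

Put σ_i = S'' at the i-th knot. Here h = (2, 2) and Δ = (1/2, -3), so the interior equations h_(i-1)·σ_(i-1) + 2(h_(i-1)+h_i)·σ_i + h_i·σ_(i+1) = 6(Δ_i − Δ_(i-1)) read
  2·σ_0 + 8·σ_1 + 2·σ_2 = 6(Δ_1 - Δ_0) = -21
Clamped end conditions give two more equations: 2h_0·σ_0 + h_0·σ_1 = 6(Δ_0 - S'(2)) = 21 and h_1·σ_1 + 2h_1·σ_2 = 6(S'(6) - Δ_1) = 48.
Solving the tridiagonal system: σ_0 = 79/8, σ_1 = -37/4, σ_2 = 133/8.
On [4, 6], S(t) = 1 - 19/8·(t - 4) - 37/8·(t - 4)² + 69/32·(t - 4)³.
With (t - 4) = 1/2: S(9/2) = -275/256.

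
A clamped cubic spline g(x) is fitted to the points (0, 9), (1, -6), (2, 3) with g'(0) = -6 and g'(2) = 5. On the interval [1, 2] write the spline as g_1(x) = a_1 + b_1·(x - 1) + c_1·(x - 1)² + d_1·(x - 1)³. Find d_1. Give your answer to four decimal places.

Put m_i = g'' at the i-th knot. Here h = (1, 1) and Δ = (-15, 9), so the interior equations h_(i-1)·m_(i-1) + 2(h_(i-1)+h_i)·m_i + h_i·m_(i+1) = 6(Δ_i − Δ_(i-1)) read
  1·m_0 + 4·m_1 + 1·m_2 = 6(Δ_1 - Δ_0) = 144
Clamped end conditions give two more equations: 2h_0·m_0 + h_0·m_1 = 6(Δ_0 - g'(0)) = -54 and h_1·m_1 + 2h_1·m_2 = 6(g'(2) - Δ_1) = -24.
Solving: m_0 = -115/2, m_1 = 61, m_2 = -85/2.
On [1, 2], with g_1(x) = a_1 + b_1·(x - 1) + c_1·(x - 1)² + d_1·(x - 1)³: c_1 = m_1/2 = 61/2, d_1 = (m_2 - m_1)/(6h_1) = -69/4, b_1 = Δ_1 - h_1(2m_1 + m_2)/6 = -17/4.

-17.2500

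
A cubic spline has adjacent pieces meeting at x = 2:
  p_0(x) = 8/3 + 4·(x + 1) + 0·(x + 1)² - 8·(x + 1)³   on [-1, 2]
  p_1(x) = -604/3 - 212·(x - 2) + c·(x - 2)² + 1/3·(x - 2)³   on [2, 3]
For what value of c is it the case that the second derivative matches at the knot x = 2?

-72

p_0''(x) = 0 - 48·(x + 1), so p_0''(2) = -144. On the right, p_1''(2) = 2c, so c = -72.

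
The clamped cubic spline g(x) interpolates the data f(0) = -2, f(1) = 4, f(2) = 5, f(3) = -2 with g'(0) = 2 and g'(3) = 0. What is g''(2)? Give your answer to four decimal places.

-17.7333

Let M_i = g''(x_i). Step sizes h_i = 1, 1, 1; slopes of the chords Δ_i = (y_(i+1) - y_i)/h_i = 6, 1, -7.
  1·M_0 + 4·M_1 + 1·M_2 = 6(Δ_1 - Δ_0) = -30
  1·M_1 + 4·M_2 + 1·M_3 = 6(Δ_2 - Δ_1) = -48
Clamped end conditions give two more equations: 2h_0·M_0 + h_0·M_1 = 6(Δ_0 - g'(0)) = 24 and h_2·M_2 + 2h_2·M_3 = 6(g'(3) - Δ_2) = 42.
Solving: M_0 = 232/15, M_1 = -104/15, M_2 = -266/15, M_3 = 448/15.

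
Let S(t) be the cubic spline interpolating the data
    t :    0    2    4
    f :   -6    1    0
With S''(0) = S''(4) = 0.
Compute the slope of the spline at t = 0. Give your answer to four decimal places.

Write M_i for S''(x_i). With h_i = 2, 2 and divided differences Δ_i = 7/2, -1/2, the continuity of S' gives the tridiagonal system
  2·M_0 + 8·M_1 + 2·M_2 = 6(Δ_1 - Δ_0) = -24
Natural end conditions: M_0 = M_2 = 0.
Solving the tridiagonal system: M_0 = 0, M_1 = -3, M_2 = 0.
On [0, 2], S'(t) = b_0 + 2c_0·t + 3d_0·t² with b_0 = Δ_0 - h_0(2M_0 + M_1)/6 = 9/2, c_0 = M_0/2 = 0, d_0 = (M_1 - M_0)/(6h_0) = -1/4. So S'(0) = 9/2.

4.5000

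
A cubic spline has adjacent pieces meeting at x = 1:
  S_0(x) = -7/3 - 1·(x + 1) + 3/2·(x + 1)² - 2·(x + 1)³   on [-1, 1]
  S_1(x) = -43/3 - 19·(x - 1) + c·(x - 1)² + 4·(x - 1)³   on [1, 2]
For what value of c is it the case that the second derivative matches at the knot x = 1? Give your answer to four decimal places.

-10.5000

S_0''(x) = 3 - 12·(x + 1), so S_0''(1) = -21. On the right, S_1''(1) = 2c, so c = -21/2.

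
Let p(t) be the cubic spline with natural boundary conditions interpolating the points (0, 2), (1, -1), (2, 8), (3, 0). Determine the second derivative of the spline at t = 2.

Let m_i = p''(x_i). Step sizes h_i = 1, 1, 1; slopes of the chords Δ_i = (y_(i+1) - y_i)/h_i = -3, 9, -8.
  1·m_0 + 4·m_1 + 1·m_2 = 6(Δ_1 - Δ_0) = 72
  1·m_1 + 4·m_2 + 1·m_3 = 6(Δ_2 - Δ_1) = -102
Natural end conditions: m_0 = m_3 = 0.
Solving the tridiagonal system: m_0 = 0, m_1 = 26, m_2 = -32, m_3 = 0.

-32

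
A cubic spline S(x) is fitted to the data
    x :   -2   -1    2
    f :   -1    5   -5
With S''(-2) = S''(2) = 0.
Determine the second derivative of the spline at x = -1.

-7

Write M_i for S''(x_i). With h_i = 1, 3 and divided differences Δ_i = 6, -10/3, the continuity of S' gives the tridiagonal system
  1·M_0 + 8·M_1 + 3·M_2 = 6(Δ_1 - Δ_0) = -56
Natural end conditions: M_0 = M_2 = 0.
Forward elimination and back-substitution give M_0 = 0, M_1 = -7, M_2 = 0.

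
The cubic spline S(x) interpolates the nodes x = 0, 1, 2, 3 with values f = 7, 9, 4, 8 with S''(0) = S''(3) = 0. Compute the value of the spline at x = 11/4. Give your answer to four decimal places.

Let M_i = S''(x_i). Step sizes h_i = 1, 1, 1; slopes of the chords Δ_i = (y_(i+1) - y_i)/h_i = 2, -5, 4.
  1·M_0 + 4·M_1 + 1·M_2 = 6(Δ_1 - Δ_0) = -42
  1·M_1 + 4·M_2 + 1·M_3 = 6(Δ_2 - Δ_1) = 54
Natural end conditions: M_0 = M_3 = 0.
Forward elimination and back-substitution give M_0 = 0, M_1 = -74/5, M_2 = 86/5, M_3 = 0.
On [2, 3], S(x) = 4 - 26/15·(x - 2) + 43/5·(x - 2)² - 43/15·(x - 2)³.
With (x - 2) = 3/4: S(11/4) = 405/64.

6.3281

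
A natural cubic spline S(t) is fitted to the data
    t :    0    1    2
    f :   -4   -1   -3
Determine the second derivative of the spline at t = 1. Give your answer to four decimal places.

-7.5000

With m_i denoting the second derivative at x_i, h_i = 1, 1, and Δ_i = (y_(i+1) − y_i)/h_i = 3, -2:
  1·m_0 + 4·m_1 + 1·m_2 = 6(Δ_1 - Δ_0) = -30
Natural end conditions: m_0 = m_2 = 0.
Hence m_0 = 0, m_1 = -15/2, m_2 = 0.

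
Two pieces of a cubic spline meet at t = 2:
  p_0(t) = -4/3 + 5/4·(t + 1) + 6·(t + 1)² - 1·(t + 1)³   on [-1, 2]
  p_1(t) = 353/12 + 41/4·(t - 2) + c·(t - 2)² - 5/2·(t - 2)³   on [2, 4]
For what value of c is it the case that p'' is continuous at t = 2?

p_0''(t) = 12 - 6·(t + 1), so p_0''(2) = -6. On the right, p_1''(2) = 2c, so c = -3.

-3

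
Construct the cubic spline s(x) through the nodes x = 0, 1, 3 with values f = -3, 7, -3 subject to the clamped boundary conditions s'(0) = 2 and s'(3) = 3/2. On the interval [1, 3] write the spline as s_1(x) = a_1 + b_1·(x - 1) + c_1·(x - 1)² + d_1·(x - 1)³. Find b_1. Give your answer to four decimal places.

6.5833

Put M_i = s'' at the i-th knot. Here h = (1, 2) and Δ = (10, -5), so the interior equations h_(i-1)·M_(i-1) + 2(h_(i-1)+h_i)·M_i + h_i·M_(i+1) = 6(Δ_i − Δ_(i-1)) read
  1·M_0 + 6·M_1 + 2·M_2 = 6(Δ_1 - Δ_0) = -90
Clamped end conditions give two more equations: 2h_0·M_0 + h_0·M_1 = 6(Δ_0 - s'(0)) = 48 and h_1·M_1 + 2h_1·M_2 = 6(s'(3) - Δ_1) = 39.
Forward elimination and back-substitution give M_0 = 233/6, M_1 = -89/3, M_2 = 295/12.
On [1, 3], with s_1(x) = a_1 + b_1·(x - 1) + c_1·(x - 1)² + d_1·(x - 1)³: c_1 = M_1/2 = -89/6, d_1 = (M_2 - M_1)/(6h_1) = 217/48, b_1 = Δ_1 - h_1(2M_1 + M_2)/6 = 79/12.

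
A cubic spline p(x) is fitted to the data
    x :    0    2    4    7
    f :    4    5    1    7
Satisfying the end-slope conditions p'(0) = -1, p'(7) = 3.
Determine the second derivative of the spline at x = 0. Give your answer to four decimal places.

Put M_i = p'' at the i-th knot. Here h = (2, 2, 3) and Δ = (1/2, -2, 2), so the interior equations h_(i-1)·M_(i-1) + 2(h_(i-1)+h_i)·M_i + h_i·M_(i+1) = 6(Δ_i − Δ_(i-1)) read
  2·M_0 + 8·M_1 + 2·M_2 = 6(Δ_1 - Δ_0) = -15
  2·M_1 + 10·M_2 + 3·M_3 = 6(Δ_2 - Δ_1) = 24
Clamped end conditions give two more equations: 2h_0·M_0 + h_0·M_1 = 6(Δ_0 - p'(0)) = 9 and h_2·M_2 + 2h_2·M_3 = 6(p'(7) - Δ_2) = 6.
Solving: M_0 = 305/74, M_1 = -277/74, M_2 = 124/37, M_3 = -25/37.

4.1216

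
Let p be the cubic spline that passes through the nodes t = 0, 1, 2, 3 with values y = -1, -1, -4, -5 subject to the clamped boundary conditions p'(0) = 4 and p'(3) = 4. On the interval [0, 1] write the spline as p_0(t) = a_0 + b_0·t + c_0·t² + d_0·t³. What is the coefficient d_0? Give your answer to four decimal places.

With σ_i denoting the second derivative at x_i, h_i = 1, 1, 1, and Δ_i = (y_(i+1) − y_i)/h_i = 0, -3, -1:
  1·σ_0 + 4·σ_1 + 1·σ_2 = 6(Δ_1 - Δ_0) = -18
  1·σ_1 + 4·σ_2 + 1·σ_3 = 6(Δ_2 - Δ_1) = 12
Clamped end conditions give two more equations: 2h_0·σ_0 + h_0·σ_1 = 6(Δ_0 - p'(0)) = -24 and h_2·σ_2 + 2h_2·σ_3 = 6(p'(3) - Δ_2) = 30.
Hence σ_0 = -56/5, σ_1 = -8/5, σ_2 = -2/5, σ_3 = 76/5.
On [0, 1], with p_0(t) = a_0 + b_0·t + c_0·t² + d_0·t³: c_0 = σ_0/2 = -28/5, d_0 = (σ_1 - σ_0)/(6h_0) = 8/5, b_0 = Δ_0 - h_0(2σ_0 + σ_1)/6 = 4.

1.6000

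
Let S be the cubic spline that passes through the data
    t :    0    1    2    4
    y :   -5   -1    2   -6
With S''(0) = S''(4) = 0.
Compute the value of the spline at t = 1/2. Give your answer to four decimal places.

-3.0163

Write M_i for S''(x_i). With h_i = 1, 1, 2 and divided differences Δ_i = 4, 3, -4, the continuity of S' gives the tridiagonal system
  1·M_0 + 4·M_1 + 1·M_2 = 6(Δ_1 - Δ_0) = -6
  1·M_1 + 6·M_2 + 2·M_3 = 6(Δ_2 - Δ_1) = -42
Natural end conditions: M_0 = M_3 = 0.
Solving the tridiagonal system: M_0 = 0, M_1 = 6/23, M_2 = -162/23, M_3 = 0.
On [0, 1], S(t) = -5 + 91/23·t + 0·t² + 1/23·t³.
With t = 1/2: S(1/2) = -555/184.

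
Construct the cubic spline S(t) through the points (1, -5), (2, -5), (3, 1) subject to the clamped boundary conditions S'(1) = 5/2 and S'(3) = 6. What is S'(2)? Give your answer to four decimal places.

2.3750

Let M_i = S''(x_i). Step sizes h_i = 1, 1; slopes of the chords Δ_i = (y_(i+1) - y_i)/h_i = 0, 6.
  1·M_0 + 4·M_1 + 1·M_2 = 6(Δ_1 - Δ_0) = 36
Clamped end conditions give two more equations: 2h_0·M_0 + h_0·M_1 = 6(Δ_0 - S'(1)) = -15 and h_1·M_1 + 2h_1·M_2 = 6(S'(3) - Δ_1) = 0.
Solving the tridiagonal system: M_0 = -59/4, M_1 = 29/2, M_2 = -29/4.
On [2, 3], S'(t) = b_1 + 2c_1·(t - 2) + 3d_1·(t - 2)² with b_1 = Δ_1 - h_1(2M_1 + M_2)/6 = 19/8, c_1 = M_1/2 = 29/4, d_1 = (M_2 - M_1)/(6h_1) = -29/8. So S'(2) = 19/8.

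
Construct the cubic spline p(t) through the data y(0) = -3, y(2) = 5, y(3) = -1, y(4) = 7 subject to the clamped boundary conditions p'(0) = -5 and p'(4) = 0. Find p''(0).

Write σ_i for p''(x_i). With h_i = 2, 1, 1 and divided differences Δ_i = 4, -6, 8, the continuity of p' gives the tridiagonal system
  2·σ_0 + 6·σ_1 + 1·σ_2 = 6(Δ_1 - Δ_0) = -60
  1·σ_1 + 4·σ_2 + 1·σ_3 = 6(Δ_2 - Δ_1) = 84
Clamped end conditions give two more equations: 2h_0·σ_0 + h_0·σ_1 = 6(Δ_0 - p'(0)) = 54 and h_2·σ_2 + 2h_2·σ_3 = 6(p'(4) - Δ_2) = -48.
Solving: σ_0 = 26, σ_1 = -25, σ_2 = 38, σ_3 = -43.

26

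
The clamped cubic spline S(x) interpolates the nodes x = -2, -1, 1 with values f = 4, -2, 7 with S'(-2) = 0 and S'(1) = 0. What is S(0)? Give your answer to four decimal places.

1.5625

Write σ_i for S''(x_i). With h_i = 1, 2 and divided differences Δ_i = -6, 9/2, the continuity of S' gives the tridiagonal system
  1·σ_0 + 6·σ_1 + 2·σ_2 = 6(Δ_1 - Δ_0) = 63
Clamped end conditions give two more equations: 2h_0·σ_0 + h_0·σ_1 = 6(Δ_0 - S'(-2)) = -36 and h_1·σ_1 + 2h_1·σ_2 = 6(S'(1) - Δ_1) = -27.
Solving: σ_0 = -57/2, σ_1 = 21, σ_2 = -69/4.
On [-1, 1], S(x) = -2 - 15/4·(x + 1) + 21/2·(x + 1)² - 51/16·(x + 1)³.
With (x + 1) = 1: S(0) = 25/16.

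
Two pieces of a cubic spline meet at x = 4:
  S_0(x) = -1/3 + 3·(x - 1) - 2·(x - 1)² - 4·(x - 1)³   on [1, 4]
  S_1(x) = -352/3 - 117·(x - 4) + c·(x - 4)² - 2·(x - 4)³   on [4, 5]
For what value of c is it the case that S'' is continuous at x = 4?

S_0''(x) = -4 - 24·(x - 1), so S_0''(4) = -76. On the right, S_1''(4) = 2c, so c = -38.

-38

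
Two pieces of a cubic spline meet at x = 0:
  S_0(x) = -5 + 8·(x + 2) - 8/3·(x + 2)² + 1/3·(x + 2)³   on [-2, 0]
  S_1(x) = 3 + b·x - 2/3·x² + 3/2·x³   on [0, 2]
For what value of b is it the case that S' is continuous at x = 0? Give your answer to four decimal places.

1.3333

S_0'(x) = 8 - 16/3·(x + 2) + 1·(x + 2)², so S_0'(0) = 4/3. On the right, S_1'(0) = b, so b = 4/3.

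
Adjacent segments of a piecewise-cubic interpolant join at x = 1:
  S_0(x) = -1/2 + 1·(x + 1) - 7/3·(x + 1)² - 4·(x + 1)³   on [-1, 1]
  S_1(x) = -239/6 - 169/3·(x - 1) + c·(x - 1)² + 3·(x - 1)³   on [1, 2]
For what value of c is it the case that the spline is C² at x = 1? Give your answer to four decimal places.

-26.3333

S_0''(x) = -14/3 - 24·(x + 1), so S_0''(1) = -158/3. On the right, S_1''(1) = 2c, so c = -79/3.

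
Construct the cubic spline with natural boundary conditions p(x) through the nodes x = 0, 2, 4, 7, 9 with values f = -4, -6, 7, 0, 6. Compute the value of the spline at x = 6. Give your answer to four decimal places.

Put M_i = p'' at the i-th knot. Here h = (2, 2, 3, 2) and Δ = (-1, 13/2, -7/3, 3), so the interior equations h_(i-1)·M_(i-1) + 2(h_(i-1)+h_i)·M_i + h_i·M_(i+1) = 6(Δ_i − Δ_(i-1)) read
  2·M_0 + 8·M_1 + 2·M_2 = 6(Δ_1 - Δ_0) = 45
  2·M_1 + 10·M_2 + 3·M_3 = 6(Δ_2 - Δ_1) = -53
  3·M_2 + 10·M_3 + 2·M_4 = 6(Δ_3 - Δ_2) = 32
Natural end conditions: M_0 = M_4 = 0.
Forward elimination and back-substitution give M_0 = 0, M_1 = 5347/688, M_2 = -1477/172, M_3 = 1987/344, M_4 = 0.
On [4, 7], p(x) = 7 + 6947/2064·(x - 4) - 1477/344·(x - 4)² + 549/688·(x - 4)³.
With (x - 4) = 2: p(6) = 3035/1032.

2.9409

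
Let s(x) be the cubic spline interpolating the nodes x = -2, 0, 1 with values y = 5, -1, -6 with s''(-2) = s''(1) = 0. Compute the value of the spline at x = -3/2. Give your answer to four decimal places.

3.8125

Let M_i = s''(x_i). Step sizes h_i = 2, 1; slopes of the chords Δ_i = (y_(i+1) - y_i)/h_i = -3, -5.
  2·M_0 + 6·M_1 + 1·M_2 = 6(Δ_1 - Δ_0) = -12
Natural end conditions: M_0 = M_2 = 0.
Solving: M_0 = 0, M_1 = -2, M_2 = 0.
On [-2, 0], s(x) = 5 - 7/3·(x + 2) + 0·(x + 2)² - 1/6·(x + 2)³.
With (x + 2) = 1/2: s(-3/2) = 61/16.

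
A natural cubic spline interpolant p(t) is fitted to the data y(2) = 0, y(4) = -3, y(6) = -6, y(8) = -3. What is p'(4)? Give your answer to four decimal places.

-1.9000

Let σ_i = p''(x_i). Step sizes h_i = 2, 2, 2; slopes of the chords Δ_i = (y_(i+1) - y_i)/h_i = -3/2, -3/2, 3/2.
  2·σ_0 + 8·σ_1 + 2·σ_2 = 6(Δ_1 - Δ_0) = 0
  2·σ_1 + 8·σ_2 + 2·σ_3 = 6(Δ_2 - Δ_1) = 18
Natural end conditions: σ_0 = σ_3 = 0.
Solving the tridiagonal system: σ_0 = 0, σ_1 = -3/5, σ_2 = 12/5, σ_3 = 0.
On [4, 6], p'(t) = b_1 + 2c_1·(t - 4) + 3d_1·(t - 4)² with b_1 = Δ_1 - h_1(2σ_1 + σ_2)/6 = -19/10, c_1 = σ_1/2 = -3/10, d_1 = (σ_2 - σ_1)/(6h_1) = 1/4. So p'(4) = -19/10.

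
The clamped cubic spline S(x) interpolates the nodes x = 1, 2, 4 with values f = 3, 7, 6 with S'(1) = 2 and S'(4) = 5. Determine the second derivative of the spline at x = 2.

With M_i denoting the second derivative at x_i, h_i = 1, 2, and Δ_i = (y_(i+1) − y_i)/h_i = 4, -1/2:
  1·M_0 + 6·M_1 + 2·M_2 = 6(Δ_1 - Δ_0) = -27
Clamped end conditions give two more equations: 2h_0·M_0 + h_0·M_1 = 6(Δ_0 - S'(1)) = 12 and h_1·M_1 + 2h_1·M_2 = 6(S'(4) - Δ_1) = 33.
Solving: M_0 = 23/2, M_1 = -11, M_2 = 55/4.

-11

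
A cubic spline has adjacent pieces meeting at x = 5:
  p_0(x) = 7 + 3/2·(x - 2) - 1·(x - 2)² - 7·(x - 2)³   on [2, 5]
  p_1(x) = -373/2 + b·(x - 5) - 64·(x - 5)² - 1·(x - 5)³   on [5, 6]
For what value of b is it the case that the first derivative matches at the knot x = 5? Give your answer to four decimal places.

p_0'(x) = 3/2 - 2·(x - 2) - 21·(x - 2)², so p_0'(5) = -387/2. On the right, p_1'(5) = b, so b = -387/2.

-193.5000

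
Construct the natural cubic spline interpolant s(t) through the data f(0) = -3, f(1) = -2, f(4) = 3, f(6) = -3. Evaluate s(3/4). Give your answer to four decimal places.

Write M_i for s''(x_i). With h_i = 1, 3, 2 and divided differences Δ_i = 1, 5/3, -3, the continuity of s' gives the tridiagonal system
  1·M_0 + 8·M_1 + 3·M_2 = 6(Δ_1 - Δ_0) = 4
  3·M_1 + 10·M_2 + 2·M_3 = 6(Δ_2 - Δ_1) = -28
Natural end conditions: M_0 = M_3 = 0.
Solving: M_0 = 0, M_1 = 124/71, M_2 = -236/71, M_3 = 0.
On [0, 1], s(t) = -3 + 151/213·t + 0·t² + 62/213·t³.
With t = 3/4: s(3/4) = -5329/2272.

-2.3455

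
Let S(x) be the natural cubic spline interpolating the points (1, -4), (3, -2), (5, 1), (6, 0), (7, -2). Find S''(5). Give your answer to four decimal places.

-2.7143

With m_i denoting the second derivative at x_i, h_i = 2, 2, 1, 1, and Δ_i = (y_(i+1) − y_i)/h_i = 1, 3/2, -1, -2:
  2·m_0 + 8·m_1 + 2·m_2 = 6(Δ_1 - Δ_0) = 3
  2·m_1 + 6·m_2 + 1·m_3 = 6(Δ_2 - Δ_1) = -15
  1·m_2 + 4·m_3 + 1·m_4 = 6(Δ_3 - Δ_2) = -6
Natural end conditions: m_0 = m_4 = 0.
Forward elimination and back-substitution give m_0 = 0, m_1 = 59/56, m_2 = -19/7, m_3 = -23/28, m_4 = 0.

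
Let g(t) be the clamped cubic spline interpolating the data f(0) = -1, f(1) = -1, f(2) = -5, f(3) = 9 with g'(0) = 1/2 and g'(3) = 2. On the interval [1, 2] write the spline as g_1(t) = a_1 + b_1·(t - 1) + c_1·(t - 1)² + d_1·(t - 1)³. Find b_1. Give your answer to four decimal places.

With m_i denoting the second derivative at x_i, h_i = 1, 1, 1, and Δ_i = (y_(i+1) − y_i)/h_i = 0, -4, 14:
  1·m_0 + 4·m_1 + 1·m_2 = 6(Δ_1 - Δ_0) = -24
  1·m_1 + 4·m_2 + 1·m_3 = 6(Δ_2 - Δ_1) = 108
Clamped end conditions give two more equations: 2h_0·m_0 + h_0·m_1 = 6(Δ_0 - g'(0)) = -3 and h_2·m_2 + 2h_2·m_3 = 6(g'(3) - Δ_2) = -72.
Forward elimination and back-substitution give m_0 = 42/5, m_1 = -99/5, m_2 = 234/5, m_3 = -297/5.
On [1, 2], with g_1(t) = a_1 + b_1·(t - 1) + c_1·(t - 1)² + d_1·(t - 1)³: c_1 = m_1/2 = -99/10, d_1 = (m_2 - m_1)/(6h_1) = 111/10, b_1 = Δ_1 - h_1(2m_1 + m_2)/6 = -26/5.

-5.2000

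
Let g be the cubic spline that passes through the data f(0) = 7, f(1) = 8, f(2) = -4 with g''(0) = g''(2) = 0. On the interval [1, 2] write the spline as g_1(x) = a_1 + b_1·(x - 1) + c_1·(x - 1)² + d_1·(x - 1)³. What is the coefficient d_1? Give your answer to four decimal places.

Let M_i = g''(x_i). Step sizes h_i = 1, 1; slopes of the chords Δ_i = (y_(i+1) - y_i)/h_i = 1, -12.
  1·M_0 + 4·M_1 + 1·M_2 = 6(Δ_1 - Δ_0) = -78
Natural end conditions: M_0 = M_2 = 0.
Hence M_0 = 0, M_1 = -39/2, M_2 = 0.
On [1, 2], with g_1(x) = a_1 + b_1·(x - 1) + c_1·(x - 1)² + d_1·(x - 1)³: c_1 = M_1/2 = -39/4, d_1 = (M_2 - M_1)/(6h_1) = 13/4, b_1 = Δ_1 - h_1(2M_1 + M_2)/6 = -11/2.

3.2500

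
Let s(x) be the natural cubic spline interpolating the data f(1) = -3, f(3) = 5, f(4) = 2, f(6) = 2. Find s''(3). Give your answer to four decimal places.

-7.7143

Let m_i = s''(x_i). Step sizes h_i = 2, 1, 2; slopes of the chords Δ_i = (y_(i+1) - y_i)/h_i = 4, -3, 0.
  2·m_0 + 6·m_1 + 1·m_2 = 6(Δ_1 - Δ_0) = -42
  1·m_1 + 6·m_2 + 2·m_3 = 6(Δ_2 - Δ_1) = 18
Natural end conditions: m_0 = m_3 = 0.
Hence m_0 = 0, m_1 = -54/7, m_2 = 30/7, m_3 = 0.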